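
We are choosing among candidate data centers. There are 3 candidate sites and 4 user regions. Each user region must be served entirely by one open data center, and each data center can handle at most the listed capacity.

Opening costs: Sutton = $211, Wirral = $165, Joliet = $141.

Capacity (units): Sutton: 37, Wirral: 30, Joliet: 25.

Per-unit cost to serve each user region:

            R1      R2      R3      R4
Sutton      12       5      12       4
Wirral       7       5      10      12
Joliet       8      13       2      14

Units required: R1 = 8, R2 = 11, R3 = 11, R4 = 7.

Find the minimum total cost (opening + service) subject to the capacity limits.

Open {Sutton, Joliet}: R1→Joliet 8·8=64, R2→Sutton 5·11=55, R3→Joliet 2·11=22, R4→Sutton 4·7=28.
Loads: Sutton carries 18/37, Joliet carries 19/25. Service 169; fixed 352; total 521.
Next best feasible plan costs 522.

Minimum total cost: 521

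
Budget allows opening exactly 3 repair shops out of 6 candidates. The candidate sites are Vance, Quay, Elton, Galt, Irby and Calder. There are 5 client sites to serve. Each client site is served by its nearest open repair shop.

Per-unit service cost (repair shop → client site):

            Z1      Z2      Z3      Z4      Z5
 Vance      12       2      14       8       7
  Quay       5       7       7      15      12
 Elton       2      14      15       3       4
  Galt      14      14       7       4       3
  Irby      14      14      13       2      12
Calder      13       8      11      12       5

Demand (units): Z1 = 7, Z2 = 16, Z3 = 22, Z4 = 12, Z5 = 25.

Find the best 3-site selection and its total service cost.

Choose Vance, Elton and Galt; total service cost 311.

With exactly 3 open, each client site uses its cheapest among the chosen.
{Vance, Elton, Galt}: Z1→Elton 2·7=14, Z2→Vance 2·16=32, Z3→Galt 7·22=154, Z4→Elton 3·12=36, Z5→Galt 3·25=75. Service cost 311.
{Vance, Quay, Elton}: service cost 336
{Vance, Quay, Galt}: service cost 344
Among all 20 size-3 choices, {Vance, Elton, Galt} is lowest.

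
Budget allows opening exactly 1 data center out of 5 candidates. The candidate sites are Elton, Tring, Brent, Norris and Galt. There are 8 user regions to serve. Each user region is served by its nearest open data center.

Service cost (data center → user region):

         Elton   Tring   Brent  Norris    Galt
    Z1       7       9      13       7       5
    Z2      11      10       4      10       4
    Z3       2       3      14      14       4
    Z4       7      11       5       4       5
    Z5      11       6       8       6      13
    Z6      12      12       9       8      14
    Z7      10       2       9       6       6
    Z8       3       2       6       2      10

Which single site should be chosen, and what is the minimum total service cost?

With exactly 1 open, each user region uses its cheapest among the chosen.
{Tring}: Z1→Tring 9, Z2→Tring 10, Z3→Tring 3, Z4→Tring 11, Z5→Tring 6, Z6→Tring 12, Z7→Tring 2, Z8→Tring 2. Service cost 55.
{Norris}: service cost 57
{Galt}: service cost 61
Among all 5 size-1 choices, {Tring} is lowest.

Choose Tring only; total service cost 55.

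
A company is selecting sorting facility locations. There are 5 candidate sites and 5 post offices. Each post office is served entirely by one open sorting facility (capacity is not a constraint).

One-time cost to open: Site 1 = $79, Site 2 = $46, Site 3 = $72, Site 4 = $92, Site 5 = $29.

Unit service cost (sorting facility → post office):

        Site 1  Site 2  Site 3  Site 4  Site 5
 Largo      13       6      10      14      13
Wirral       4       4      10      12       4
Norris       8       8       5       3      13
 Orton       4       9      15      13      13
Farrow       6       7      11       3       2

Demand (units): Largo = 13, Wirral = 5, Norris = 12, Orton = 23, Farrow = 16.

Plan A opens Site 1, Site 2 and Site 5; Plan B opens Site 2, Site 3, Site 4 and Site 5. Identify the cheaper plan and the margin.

Plan A is cheaper by 140.

Plan A: {Site 1, Site 2, Site 5}: Largo→Site 2 6·13=78, Wirral→Site 1 4·5=20, Norris→Site 1 8·12=96, Orton→Site 1 4·23=92, Farrow→Site 5 2·16=32. Service 318; fixed 154; total 472.
Plan B: {Site 2, Site 3, Site 4, Site 5}: Largo→Site 2 6·13=78, Wirral→Site 2 4·5=20, Norris→Site 4 3·12=36, Orton→Site 2 9·23=207, Farrow→Site 5 2·16=32. Service 373; fixed 239; total 612.
Difference: |472 − 612| = 140.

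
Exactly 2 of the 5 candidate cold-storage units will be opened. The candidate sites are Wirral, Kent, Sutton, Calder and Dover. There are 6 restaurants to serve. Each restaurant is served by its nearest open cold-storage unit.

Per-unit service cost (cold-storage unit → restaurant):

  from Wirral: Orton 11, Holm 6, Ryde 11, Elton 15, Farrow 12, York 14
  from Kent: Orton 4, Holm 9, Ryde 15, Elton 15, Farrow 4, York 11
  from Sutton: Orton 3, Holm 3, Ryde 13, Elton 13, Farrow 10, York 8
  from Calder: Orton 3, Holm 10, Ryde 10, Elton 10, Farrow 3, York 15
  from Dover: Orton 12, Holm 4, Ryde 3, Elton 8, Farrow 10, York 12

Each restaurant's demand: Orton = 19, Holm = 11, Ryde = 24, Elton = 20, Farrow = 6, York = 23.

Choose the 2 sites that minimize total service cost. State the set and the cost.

With exactly 2 open, each restaurant uses its cheapest among the chosen.
{Sutton, Dover}: Orton→Sutton 3·19=57, Holm→Sutton 3·11=33, Ryde→Dover 3·24=72, Elton→Dover 8·20=160, Farrow→Sutton 10·6=60, York→Sutton 8·23=184. Service cost 566.
{Calder, Dover}: service cost 627
{Kent, Dover}: service cost 629
Among all 10 size-2 choices, {Sutton, Dover} is lowest.

Choose Sutton and Dover; total service cost 566.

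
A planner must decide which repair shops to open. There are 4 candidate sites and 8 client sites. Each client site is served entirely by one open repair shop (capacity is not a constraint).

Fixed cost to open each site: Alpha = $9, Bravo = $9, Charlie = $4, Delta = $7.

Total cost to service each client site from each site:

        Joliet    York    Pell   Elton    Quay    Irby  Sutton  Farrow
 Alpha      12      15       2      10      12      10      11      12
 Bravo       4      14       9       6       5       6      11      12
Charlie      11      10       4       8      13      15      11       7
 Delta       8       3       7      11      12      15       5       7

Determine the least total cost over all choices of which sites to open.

Minimum total cost: 59

For any fixed open set, each client site goes to its cheapest open site; total = fixed + service.
{Bravo, Delta}: Joliet→Bravo 4, York→Delta 3, Pell→Delta 7, Elton→Bravo 6, Quay→Bravo 5, Irby→Bravo 6, Sutton→Delta 5, Farrow→Delta 7. Service 43; fixed 16; total 59.
{Bravo, Charlie, Delta}: Joliet→Bravo 4, York→Delta 3, Pell→Charlie 4, Elton→Bravo 6, Quay→Bravo 5, Irby→Bravo 6, Sutton→Delta 5, Farrow→Charlie 7. Service 40; fixed 20; total 60.
{Alpha, Bravo, Delta}: Joliet→Bravo 4, York→Delta 3, Pell→Alpha 2, Elton→Bravo 6, Quay→Bravo 5, Irby→Bravo 6, Sutton→Delta 5, Farrow→Delta 7. Service 38; fixed 25; total 63.
{Alpha, Bravo, Charlie, Delta}: Joliet→Bravo 4, York→Delta 3, Pell→Alpha 2, Elton→Bravo 6, Quay→Bravo 5, Irby→Bravo 6, Sutton→Delta 5, Farrow→Charlie 7. Service 38; fixed 29; total 67.
No other subset beats 59.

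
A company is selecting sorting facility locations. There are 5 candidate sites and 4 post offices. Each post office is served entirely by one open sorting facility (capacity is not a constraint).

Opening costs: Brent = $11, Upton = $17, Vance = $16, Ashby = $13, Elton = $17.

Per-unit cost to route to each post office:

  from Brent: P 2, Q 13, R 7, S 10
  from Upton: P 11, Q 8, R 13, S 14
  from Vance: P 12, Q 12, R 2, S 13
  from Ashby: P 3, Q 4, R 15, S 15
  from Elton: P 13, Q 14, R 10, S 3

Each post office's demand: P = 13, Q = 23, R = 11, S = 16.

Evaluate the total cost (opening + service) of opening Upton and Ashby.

Each post office is assigned to its cheapest site among the open ones.
{Upton, Ashby}: P→Ashby 3·13=39, Q→Ashby 4·23=92, R→Upton 13·11=143, S→Upton 14·16=224. Service 498; fixed 30; total 528.

Total cost: 528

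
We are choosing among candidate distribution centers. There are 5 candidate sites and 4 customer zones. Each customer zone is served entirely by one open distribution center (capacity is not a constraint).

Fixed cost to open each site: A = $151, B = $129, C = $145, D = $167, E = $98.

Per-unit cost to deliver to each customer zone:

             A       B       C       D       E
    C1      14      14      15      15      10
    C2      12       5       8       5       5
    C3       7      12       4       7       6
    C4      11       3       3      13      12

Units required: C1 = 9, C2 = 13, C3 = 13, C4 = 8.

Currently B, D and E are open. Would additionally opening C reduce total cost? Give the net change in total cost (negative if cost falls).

Current service cost with {B, D, E}: 257.
Adding C: each customer zone re-picks its cheapest; new service cost 231, saving 26.
Extra fixed cost: 145. Net change = 145 − 26 = 119.
(Totals: 651 → 770.)

No — net change +119 (cost rises by 119).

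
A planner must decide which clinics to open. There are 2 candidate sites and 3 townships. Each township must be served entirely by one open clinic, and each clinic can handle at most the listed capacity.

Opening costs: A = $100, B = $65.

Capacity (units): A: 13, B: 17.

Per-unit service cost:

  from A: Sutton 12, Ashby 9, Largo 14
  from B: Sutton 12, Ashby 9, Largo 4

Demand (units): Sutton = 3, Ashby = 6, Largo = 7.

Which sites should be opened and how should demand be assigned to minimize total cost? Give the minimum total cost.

Open {B}: Sutton→B 12·3=36, Ashby→B 9·6=54, Largo→B 4·7=28.
Loads: B carries 16/17. Service 118; fixed 65; total 183.
Next best feasible plan costs 283.

Minimum total cost: 183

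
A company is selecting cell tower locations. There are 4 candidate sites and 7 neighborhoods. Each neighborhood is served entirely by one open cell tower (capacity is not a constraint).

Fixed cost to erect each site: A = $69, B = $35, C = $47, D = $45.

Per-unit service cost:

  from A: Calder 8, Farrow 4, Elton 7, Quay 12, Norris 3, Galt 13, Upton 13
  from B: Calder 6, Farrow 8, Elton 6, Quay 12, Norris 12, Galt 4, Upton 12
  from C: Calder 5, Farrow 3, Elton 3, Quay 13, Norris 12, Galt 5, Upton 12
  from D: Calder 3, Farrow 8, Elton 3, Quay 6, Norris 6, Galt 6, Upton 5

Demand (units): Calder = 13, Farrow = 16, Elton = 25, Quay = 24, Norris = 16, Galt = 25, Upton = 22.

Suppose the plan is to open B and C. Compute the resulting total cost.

Each neighborhood is assigned to its cheapest site among the open ones.
{B, C}: Calder→C 5·13=65, Farrow→C 3·16=48, Elton→C 3·25=75, Quay→B 12·24=288, Norris→B 12·16=192, Galt→B 4·25=100, Upton→B 12·22=264. Service 1032; fixed 82; total 1114.

Total cost: 1114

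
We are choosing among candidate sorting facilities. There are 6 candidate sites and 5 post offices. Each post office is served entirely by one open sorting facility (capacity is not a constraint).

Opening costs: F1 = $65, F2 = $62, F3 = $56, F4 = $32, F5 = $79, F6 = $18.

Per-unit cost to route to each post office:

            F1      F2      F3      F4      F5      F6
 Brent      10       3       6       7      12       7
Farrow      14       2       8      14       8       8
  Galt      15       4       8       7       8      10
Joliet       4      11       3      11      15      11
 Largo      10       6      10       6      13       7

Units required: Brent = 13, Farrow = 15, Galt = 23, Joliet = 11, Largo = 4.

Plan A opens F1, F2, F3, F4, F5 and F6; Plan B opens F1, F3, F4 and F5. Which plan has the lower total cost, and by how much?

Plan A: {F1, F2, F3, F4, F5, F6}: Brent→F2 3·13=39, Farrow→F2 2·15=30, Galt→F2 4·23=92, Joliet→F3 3·11=33, Largo→F2 6·4=24. Service 218; fixed 312; total 530.
Plan B: {F1, F3, F4, F5}: Brent→F3 6·13=78, Farrow→F3 8·15=120, Galt→F4 7·23=161, Joliet→F3 3·11=33, Largo→F4 6·4=24. Service 416; fixed 232; total 648.
Difference: |530 − 648| = 118.

Plan A is cheaper by 118.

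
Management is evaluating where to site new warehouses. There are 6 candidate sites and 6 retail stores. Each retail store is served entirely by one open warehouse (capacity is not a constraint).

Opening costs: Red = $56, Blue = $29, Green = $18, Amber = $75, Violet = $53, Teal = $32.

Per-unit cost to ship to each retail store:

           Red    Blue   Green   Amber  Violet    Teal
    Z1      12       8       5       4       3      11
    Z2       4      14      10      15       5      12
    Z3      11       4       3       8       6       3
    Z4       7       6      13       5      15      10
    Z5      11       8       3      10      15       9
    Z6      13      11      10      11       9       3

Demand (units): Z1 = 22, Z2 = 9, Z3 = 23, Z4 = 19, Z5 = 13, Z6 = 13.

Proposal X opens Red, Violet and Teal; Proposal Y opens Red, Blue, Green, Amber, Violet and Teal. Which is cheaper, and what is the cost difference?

Proposal X: {Red, Violet, Teal}: Z1→Violet 3·22=66, Z2→Red 4·9=36, Z3→Teal 3·23=69, Z4→Red 7·19=133, Z5→Teal 9·13=117, Z6→Teal 3·13=39. Service 460; fixed 141; total 601.
Proposal Y: {Red, Blue, Green, Amber, Violet, Teal}: Z1→Violet 3·22=66, Z2→Red 4·9=36, Z3→Green 3·23=69, Z4→Amber 5·19=95, Z5→Green 3·13=39, Z6→Teal 3·13=39. Service 344; fixed 263; total 607.
Difference: |601 − 607| = 6.

Proposal X is cheaper by 6.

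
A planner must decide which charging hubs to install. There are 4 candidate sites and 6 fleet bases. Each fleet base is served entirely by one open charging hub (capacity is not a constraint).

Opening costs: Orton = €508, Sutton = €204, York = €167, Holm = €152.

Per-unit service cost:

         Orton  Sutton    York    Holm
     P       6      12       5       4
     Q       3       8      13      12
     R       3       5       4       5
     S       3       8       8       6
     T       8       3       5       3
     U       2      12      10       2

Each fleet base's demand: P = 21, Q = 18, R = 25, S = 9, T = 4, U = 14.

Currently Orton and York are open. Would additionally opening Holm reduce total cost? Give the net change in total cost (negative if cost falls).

No — net change +123 (cost rises by 123).

Current service cost with {Orton, York}: 309.
Adding Holm: each fleet base re-picks its cheapest; new service cost 280, saving 29.
Extra fixed cost: 152. Net change = 152 − 29 = 123.
(Totals: 984 → 1107.)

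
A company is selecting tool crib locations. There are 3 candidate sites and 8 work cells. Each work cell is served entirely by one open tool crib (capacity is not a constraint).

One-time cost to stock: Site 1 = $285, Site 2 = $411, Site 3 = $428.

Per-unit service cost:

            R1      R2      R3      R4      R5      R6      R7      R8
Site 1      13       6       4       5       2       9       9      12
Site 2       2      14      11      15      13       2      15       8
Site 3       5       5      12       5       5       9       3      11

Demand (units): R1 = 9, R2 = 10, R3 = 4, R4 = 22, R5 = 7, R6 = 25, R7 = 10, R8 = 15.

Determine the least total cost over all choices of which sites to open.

For any fixed open set, each work cell goes to its cheapest open site; total = fixed + service.
{Site 1}: R1→Site 1 13·9=117, R2→Site 1 6·10=60, R3→Site 1 4·4=16, R4→Site 1 5·22=110, R5→Site 1 2·7=14, R6→Site 1 9·25=225, R7→Site 1 9·10=90, R8→Site 1 12·15=180. Service 812; fixed 285; total 1097.
{Site 3}: R1→Site 3 5·9=45, R2→Site 3 5·10=50, R3→Site 3 12·4=48, R4→Site 3 5·22=110, R5→Site 3 5·7=35, R6→Site 3 9·25=225, R7→Site 3 3·10=30, R8→Site 3 11·15=165. Service 708; fixed 428; total 1136.
{Site 1, Site 2}: service 478 + fixed 696 = 1174
{Site 1, Site 2, Site 3}: service 408 + fixed 1124 = 1532
No other subset beats 1097.

Minimum total cost: 1097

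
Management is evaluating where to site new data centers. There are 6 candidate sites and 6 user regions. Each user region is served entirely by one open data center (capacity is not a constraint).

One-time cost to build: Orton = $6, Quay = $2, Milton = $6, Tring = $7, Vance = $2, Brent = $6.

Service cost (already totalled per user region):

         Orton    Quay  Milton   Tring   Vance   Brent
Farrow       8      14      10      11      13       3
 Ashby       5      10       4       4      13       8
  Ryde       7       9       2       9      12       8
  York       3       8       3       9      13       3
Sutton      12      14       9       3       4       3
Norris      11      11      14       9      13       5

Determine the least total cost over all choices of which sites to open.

For any fixed open set, each user region goes to its cheapest open site; total = fixed + service.
{Milton, Brent}: Farrow→Brent 3, Ashby→Milton 4, Ryde→Milton 2, York→Milton 3, Sutton→Brent 3, Norris→Brent 5. Service 20; fixed 12; total 32.
{Quay, Milton, Brent}: service 20 + fixed 14 = 34
{Milton, Vance, Brent}: Farrow→Brent 3, Ashby→Milton 4, Ryde→Milton 2, York→Milton 3, Sutton→Brent 3, Norris→Brent 5. Service 20; fixed 14; total 34.
{Orton, Quay, Milton, Tring, Vance, Brent}: service 20 + fixed 29 = 49
No other subset beats 32.

Minimum total cost: 32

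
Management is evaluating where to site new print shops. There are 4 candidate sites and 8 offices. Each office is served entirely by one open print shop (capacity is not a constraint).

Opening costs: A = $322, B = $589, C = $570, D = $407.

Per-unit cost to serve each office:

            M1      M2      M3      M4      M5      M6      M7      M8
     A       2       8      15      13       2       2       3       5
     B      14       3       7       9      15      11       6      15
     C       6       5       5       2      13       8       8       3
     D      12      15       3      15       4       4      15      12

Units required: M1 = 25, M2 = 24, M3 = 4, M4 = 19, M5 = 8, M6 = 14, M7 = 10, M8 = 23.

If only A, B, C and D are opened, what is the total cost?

Each office is assigned to its cheapest site among the open ones.
{A, B, C, D}: M1→A 2·25=50, M2→B 3·24=72, M3→D 3·4=12, M4→C 2·19=38, M5→A 2·8=16, M6→A 2·14=28, M7→A 3·10=30, M8→C 3·23=69. Service 315; fixed 1888; total 2203.

Total cost: 2203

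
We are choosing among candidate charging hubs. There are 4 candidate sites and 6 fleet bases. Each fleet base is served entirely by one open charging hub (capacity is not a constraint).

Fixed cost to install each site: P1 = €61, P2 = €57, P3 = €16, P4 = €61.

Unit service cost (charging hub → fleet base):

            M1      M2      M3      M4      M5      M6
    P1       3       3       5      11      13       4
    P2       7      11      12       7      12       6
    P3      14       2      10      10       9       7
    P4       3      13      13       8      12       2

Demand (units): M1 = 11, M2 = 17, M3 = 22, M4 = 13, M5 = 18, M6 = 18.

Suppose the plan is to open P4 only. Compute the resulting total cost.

Total cost: 957

Each fleet base is assigned to its cheapest site among the open ones.
{P4}: M1→P4 3·11=33, M2→P4 13·17=221, M3→P4 13·22=286, M4→P4 8·13=104, M5→P4 12·18=216, M6→P4 2·18=36. Service 896; fixed 61; total 957.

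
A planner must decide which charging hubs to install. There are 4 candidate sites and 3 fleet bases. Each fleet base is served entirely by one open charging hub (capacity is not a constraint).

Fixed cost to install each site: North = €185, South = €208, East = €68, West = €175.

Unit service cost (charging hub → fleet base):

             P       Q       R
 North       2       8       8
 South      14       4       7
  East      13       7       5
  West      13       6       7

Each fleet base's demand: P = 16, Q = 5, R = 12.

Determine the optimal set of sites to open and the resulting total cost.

For any fixed open set, each fleet base goes to its cheapest open site; total = fixed + service.
{North}: P→North 2·16=32, Q→North 8·5=40, R→North 8·12=96. Service 168; fixed 185; total 353.
{East}: service 303 + fixed 68 = 371
{North, East}: service 127 + fixed 253 = 380
{North, South, East, West}: P→North 2·16=32, Q→South 4·5=20, R→East 5·12=60. Service 112; fixed 636; total 748.
(All 15 nonempty subsets were checked; North only is lowest.)

Open North only; minimum total cost 353.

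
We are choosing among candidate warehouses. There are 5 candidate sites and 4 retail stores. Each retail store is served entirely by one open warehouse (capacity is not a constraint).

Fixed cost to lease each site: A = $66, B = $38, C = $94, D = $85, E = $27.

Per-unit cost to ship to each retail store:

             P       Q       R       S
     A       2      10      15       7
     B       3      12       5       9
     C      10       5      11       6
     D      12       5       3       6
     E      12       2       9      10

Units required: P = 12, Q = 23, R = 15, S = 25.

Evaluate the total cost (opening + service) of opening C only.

Each retail store is assigned to its cheapest site among the open ones.
{C}: P→C 10·12=120, Q→C 5·23=115, R→C 11·15=165, S→C 6·25=150. Service 550; fixed 94; total 644.

Total cost: 644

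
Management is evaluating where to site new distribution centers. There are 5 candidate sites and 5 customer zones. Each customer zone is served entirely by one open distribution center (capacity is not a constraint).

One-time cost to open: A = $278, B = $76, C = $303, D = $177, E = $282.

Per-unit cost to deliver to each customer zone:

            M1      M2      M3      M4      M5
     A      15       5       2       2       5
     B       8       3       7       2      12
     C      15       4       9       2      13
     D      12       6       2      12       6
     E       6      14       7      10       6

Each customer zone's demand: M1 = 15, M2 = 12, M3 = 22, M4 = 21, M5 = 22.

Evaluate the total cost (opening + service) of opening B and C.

Total cost: 995

Each customer zone is assigned to its cheapest site among the open ones.
{B, C}: M1→B 8·15=120, M2→B 3·12=36, M3→B 7·22=154, M4→B 2·21=42, M5→B 12·22=264. Service 616; fixed 379; total 995.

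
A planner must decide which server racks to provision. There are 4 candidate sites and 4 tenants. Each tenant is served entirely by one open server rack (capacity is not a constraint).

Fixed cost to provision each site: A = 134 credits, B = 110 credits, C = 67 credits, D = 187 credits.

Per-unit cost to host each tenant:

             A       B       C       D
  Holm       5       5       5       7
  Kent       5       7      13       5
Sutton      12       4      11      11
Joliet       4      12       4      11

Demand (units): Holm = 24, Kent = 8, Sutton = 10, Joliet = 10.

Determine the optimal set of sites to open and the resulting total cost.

For any fixed open set, each tenant goes to its cheapest open site; total = fixed + service.
{B, C}: Holm→B 5·24=120, Kent→B 7·8=56, Sutton→B 4·10=40, Joliet→C 4·10=40. Service 256; fixed 177; total 433.
{C}: service 374 + fixed 67 = 441
{B}: service 336 + fixed 110 = 446
{A, B, C, D}: Holm→A 5·24=120, Kent→A 5·8=40, Sutton→B 4·10=40, Joliet→A 4·10=40. Service 240; fixed 498; total 738.
No other subset beats 433.

Open B and C; minimum total cost 433.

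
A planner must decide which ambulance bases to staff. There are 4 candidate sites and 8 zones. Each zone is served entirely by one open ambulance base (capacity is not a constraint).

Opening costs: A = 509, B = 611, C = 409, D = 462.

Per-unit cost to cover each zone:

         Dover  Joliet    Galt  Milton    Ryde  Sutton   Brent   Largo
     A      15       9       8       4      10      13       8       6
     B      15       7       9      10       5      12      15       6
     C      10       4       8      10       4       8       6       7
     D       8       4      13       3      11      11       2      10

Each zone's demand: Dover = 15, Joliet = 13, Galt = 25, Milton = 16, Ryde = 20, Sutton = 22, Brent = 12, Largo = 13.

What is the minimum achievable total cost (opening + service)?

Minimum total cost: 1390

For any fixed open set, each zone goes to its cheapest open site; total = fixed + service.
{C}: Dover→C 10·15=150, Joliet→C 4·13=52, Galt→C 8·25=200, Milton→C 10·16=160, Ryde→C 4·20=80, Sutton→C 8·22=176, Brent→C 6·12=72, Largo→C 7·13=91. Service 981; fixed 409; total 1390.
{D}: Dover→D 8·15=120, Joliet→D 4·13=52, Galt→D 13·25=325, Milton→D 3·16=48, Ryde→D 11·20=220, Sutton→D 11·22=242, Brent→D 2·12=24, Largo→D 10·13=130. Service 1161; fixed 462; total 1623.
{C, D}: service 791 + fixed 871 = 1662
{A, B, C, D}: Dover→D 8·15=120, Joliet→C 4·13=52, Galt→A 8·25=200, Milton→D 3·16=48, Ryde→C 4·20=80, Sutton→C 8·22=176, Brent→D 2·12=24, Largo→A 6·13=78. Service 778; fixed 1991; total 2769.
No other subset beats 1390.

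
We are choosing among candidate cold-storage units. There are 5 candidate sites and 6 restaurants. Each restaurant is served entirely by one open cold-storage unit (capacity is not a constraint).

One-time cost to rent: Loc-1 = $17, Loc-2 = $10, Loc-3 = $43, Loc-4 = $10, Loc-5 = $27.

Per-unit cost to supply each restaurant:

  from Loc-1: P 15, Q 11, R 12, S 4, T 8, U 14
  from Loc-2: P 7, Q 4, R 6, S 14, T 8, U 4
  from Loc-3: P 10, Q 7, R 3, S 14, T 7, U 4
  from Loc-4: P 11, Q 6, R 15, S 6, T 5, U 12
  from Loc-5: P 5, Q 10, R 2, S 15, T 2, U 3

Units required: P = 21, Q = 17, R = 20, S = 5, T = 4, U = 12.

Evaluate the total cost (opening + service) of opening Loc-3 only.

Each restaurant is assigned to its cheapest site among the open ones.
{Loc-3}: P→Loc-3 10·21=210, Q→Loc-3 7·17=119, R→Loc-3 3·20=60, S→Loc-3 14·5=70, T→Loc-3 7·4=28, U→Loc-3 4·12=48. Service 535; fixed 43; total 578.

Total cost: 578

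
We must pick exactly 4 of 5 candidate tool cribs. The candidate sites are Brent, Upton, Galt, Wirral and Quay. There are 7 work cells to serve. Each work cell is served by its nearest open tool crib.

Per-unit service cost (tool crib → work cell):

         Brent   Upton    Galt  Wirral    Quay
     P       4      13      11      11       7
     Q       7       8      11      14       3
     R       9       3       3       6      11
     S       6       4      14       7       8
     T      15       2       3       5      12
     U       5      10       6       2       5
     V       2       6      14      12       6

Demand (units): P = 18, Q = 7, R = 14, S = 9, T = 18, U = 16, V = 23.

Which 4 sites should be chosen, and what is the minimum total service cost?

With exactly 4 open, each work cell uses its cheapest among the chosen.
{Brent, Upton, Wirral, Quay}: P→Brent 4·18=72, Q→Quay 3·7=21, R→Upton 3·14=42, S→Upton 4·9=36, T→Upton 2·18=36, U→Wirral 2·16=32, V→Brent 2·23=46. Service cost 285.
{Brent, Upton, Galt, Wirral}: service cost 313
{Brent, Galt, Wirral, Quay}: service cost 321
Among all 5 size-4 choices, {Brent, Upton, Wirral, Quay} is lowest.

Choose Brent, Upton, Wirral and Quay; total service cost 285.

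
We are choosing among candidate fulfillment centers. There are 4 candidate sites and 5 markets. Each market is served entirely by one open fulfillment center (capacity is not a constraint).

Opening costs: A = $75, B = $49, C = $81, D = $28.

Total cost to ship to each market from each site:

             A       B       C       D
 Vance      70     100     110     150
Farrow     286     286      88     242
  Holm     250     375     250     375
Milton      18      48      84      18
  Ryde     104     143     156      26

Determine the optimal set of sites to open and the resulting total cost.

For any fixed open set, each market goes to its cheapest open site; total = fixed + service.
{C, D}: Vance→C 110, Farrow→C 88, Holm→C 250, Milton→D 18, Ryde→D 26. Service 492; fixed 109; total 601.
{A, C, D}: service 452 + fixed 184 = 636
{B, C, D}: service 482 + fixed 158 = 640
{A, B, C, D}: Vance→A 70, Farrow→C 88, Holm→A 250, Milton→A 18, Ryde→D 26. Service 452; fixed 233; total 685.
No other subset beats 601.

Open C and D; minimum total cost 601.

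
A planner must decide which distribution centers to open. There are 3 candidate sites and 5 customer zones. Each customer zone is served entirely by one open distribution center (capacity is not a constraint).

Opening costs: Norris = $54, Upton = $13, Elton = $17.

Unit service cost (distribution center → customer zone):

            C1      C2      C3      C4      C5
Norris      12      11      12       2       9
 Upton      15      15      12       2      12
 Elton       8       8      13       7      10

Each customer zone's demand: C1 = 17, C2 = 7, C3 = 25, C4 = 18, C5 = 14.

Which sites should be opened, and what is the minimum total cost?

Open Upton and Elton; minimum total cost 698.

For any fixed open set, each customer zone goes to its cheapest open site; total = fixed + service.
{Upton, Elton}: C1→Elton 8·17=136, C2→Elton 8·7=56, C3→Upton 12·25=300, C4→Upton 2·18=36, C5→Elton 10·14=140. Service 668; fixed 30; total 698.
{Norris, Elton}: service 654 + fixed 71 = 725
{Norris, Upton, Elton}: service 654 + fixed 84 = 738
{Upton}: C1→Upton 15·17=255, C2→Upton 15·7=105, C3→Upton 12·25=300, C4→Upton 2·18=36, C5→Upton 12·14=168. Service 864; fixed 13; total 877.
No other subset beats 698.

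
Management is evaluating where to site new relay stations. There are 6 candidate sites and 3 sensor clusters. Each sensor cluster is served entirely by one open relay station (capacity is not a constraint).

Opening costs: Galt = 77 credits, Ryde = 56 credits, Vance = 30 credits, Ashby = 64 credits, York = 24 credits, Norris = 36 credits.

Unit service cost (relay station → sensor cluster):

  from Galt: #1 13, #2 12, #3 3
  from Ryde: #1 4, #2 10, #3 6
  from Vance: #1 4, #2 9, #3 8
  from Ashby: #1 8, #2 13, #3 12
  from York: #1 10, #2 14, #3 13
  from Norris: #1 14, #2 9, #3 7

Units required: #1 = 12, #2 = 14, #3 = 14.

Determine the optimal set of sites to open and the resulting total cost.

For any fixed open set, each sensor cluster goes to its cheapest open site; total = fixed + service.
{Vance}: #1→Vance 4·12=48, #2→Vance 9·14=126, #3→Vance 8·14=112. Service 286; fixed 30; total 316.
{Galt, Vance}: service 216 + fixed 107 = 323
{Ryde}: service 272 + fixed 56 = 328
{Galt, Ryde, Vance, Ashby, York, Norris}: #1→Ryde 4·12=48, #2→Vance 9·14=126, #3→Galt 3·14=42. Service 216; fixed 287; total 503.
No other subset beats 316.

Open Vance only; minimum total cost 316.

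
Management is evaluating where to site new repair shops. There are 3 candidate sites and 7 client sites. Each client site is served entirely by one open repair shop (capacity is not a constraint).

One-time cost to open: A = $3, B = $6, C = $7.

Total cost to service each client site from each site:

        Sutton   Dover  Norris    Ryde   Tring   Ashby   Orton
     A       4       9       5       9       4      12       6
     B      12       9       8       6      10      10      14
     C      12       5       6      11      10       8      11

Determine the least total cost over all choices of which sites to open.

For any fixed open set, each client site goes to its cheapest open site; total = fixed + service.
{A, C}: Sutton→A 4, Dover→C 5, Norris→A 5, Ryde→A 9, Tring→A 4, Ashby→C 8, Orton→A 6. Service 41; fixed 10; total 51.
{A}: Sutton→A 4, Dover→A 9, Norris→A 5, Ryde→A 9, Tring→A 4, Ashby→A 12, Orton→A 6. Service 49; fixed 3; total 52.
{A, B}: service 44 + fixed 9 = 53
{A, B, C}: Sutton→A 4, Dover→C 5, Norris→A 5, Ryde→B 6, Tring→A 4, Ashby→C 8, Orton→A 6. Service 38; fixed 16; total 54.
No other subset beats 51.

Minimum total cost: 51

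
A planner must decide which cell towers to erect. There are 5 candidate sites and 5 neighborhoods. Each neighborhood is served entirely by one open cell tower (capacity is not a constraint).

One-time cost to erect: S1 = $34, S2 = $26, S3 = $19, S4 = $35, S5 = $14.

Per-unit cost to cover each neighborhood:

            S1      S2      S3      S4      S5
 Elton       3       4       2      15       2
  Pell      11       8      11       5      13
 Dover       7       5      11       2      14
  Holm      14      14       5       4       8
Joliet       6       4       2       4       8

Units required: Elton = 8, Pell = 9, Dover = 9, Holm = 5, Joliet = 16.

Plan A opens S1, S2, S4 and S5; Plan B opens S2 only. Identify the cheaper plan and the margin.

Plan A: {S1, S2, S4, S5}: Elton→S5 2·8=16, Pell→S4 5·9=45, Dover→S4 2·9=18, Holm→S4 4·5=20, Joliet→S2 4·16=64. Service 163; fixed 109; total 272.
Plan B: {S2}: Elton→S2 4·8=32, Pell→S2 8·9=72, Dover→S2 5·9=45, Holm→S2 14·5=70, Joliet→S2 4·16=64. Service 283; fixed 26; total 309.
Difference: |272 − 309| = 37.

Plan A is cheaper by 37.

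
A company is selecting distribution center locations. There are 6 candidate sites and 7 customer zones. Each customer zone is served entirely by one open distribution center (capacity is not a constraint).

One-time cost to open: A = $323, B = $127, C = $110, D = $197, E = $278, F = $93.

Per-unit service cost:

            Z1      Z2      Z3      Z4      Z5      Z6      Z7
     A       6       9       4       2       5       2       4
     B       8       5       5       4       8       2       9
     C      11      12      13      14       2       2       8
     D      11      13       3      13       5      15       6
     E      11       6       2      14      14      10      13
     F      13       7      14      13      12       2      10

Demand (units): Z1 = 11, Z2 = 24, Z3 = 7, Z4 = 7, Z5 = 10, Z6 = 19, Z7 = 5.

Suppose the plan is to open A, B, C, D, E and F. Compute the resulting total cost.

Total cost: 1420

Each customer zone is assigned to its cheapest site among the open ones.
{A, B, C, D, E, F}: Z1→A 6·11=66, Z2→B 5·24=120, Z3→E 2·7=14, Z4→A 2·7=14, Z5→C 2·10=20, Z6→A 2·19=38, Z7→A 4·5=20. Service 292; fixed 1128; total 1420.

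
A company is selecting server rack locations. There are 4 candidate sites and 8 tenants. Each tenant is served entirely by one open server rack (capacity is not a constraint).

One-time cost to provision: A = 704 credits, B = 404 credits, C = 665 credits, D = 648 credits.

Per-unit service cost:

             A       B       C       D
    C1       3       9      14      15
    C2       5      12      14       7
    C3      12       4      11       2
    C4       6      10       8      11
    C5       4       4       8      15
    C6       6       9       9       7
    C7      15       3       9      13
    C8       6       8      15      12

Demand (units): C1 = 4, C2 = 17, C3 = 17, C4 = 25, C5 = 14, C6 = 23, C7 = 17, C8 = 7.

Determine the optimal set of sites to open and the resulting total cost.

For any fixed open set, each tenant goes to its cheapest open site; total = fixed + service.
{B}: C1→B 9·4=36, C2→B 12·17=204, C3→B 4·17=68, C4→B 10·25=250, C5→B 4·14=56, C6→B 9·23=207, C7→B 3·17=51, C8→B 8·7=56. Service 928; fixed 404; total 1332.
{A}: C1→A 3·4=12, C2→A 5·17=85, C3→A 12·17=204, C4→A 6·25=150, C5→A 4·14=56, C6→A 6·23=138, C7→A 15·17=255, C8→A 6·7=42. Service 942; fixed 704; total 1646.
{A, B}: service 602 + fixed 1108 = 1710
{A, B, C, D}: service 568 + fixed 2421 = 2989
(All 15 nonempty subsets were checked; B only is lowest.)

Open B only; minimum total cost 1332.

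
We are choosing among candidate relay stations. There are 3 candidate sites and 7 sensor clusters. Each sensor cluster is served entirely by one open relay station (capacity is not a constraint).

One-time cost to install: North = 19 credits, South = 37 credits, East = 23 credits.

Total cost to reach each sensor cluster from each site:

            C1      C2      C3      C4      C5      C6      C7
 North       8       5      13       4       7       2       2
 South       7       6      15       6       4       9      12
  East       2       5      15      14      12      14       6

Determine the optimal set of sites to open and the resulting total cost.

For any fixed open set, each sensor cluster goes to its cheapest open site; total = fixed + service.
{North}: C1→North 8, C2→North 5, C3→North 13, C4→North 4, C5→North 7, C6→North 2, C7→North 2. Service 41; fixed 19; total 60.
{North, East}: service 35 + fixed 42 = 77
{East}: service 68 + fixed 23 = 91
{North, South, East}: C1→East 2, C2→North 5, C3→North 13, C4→North 4, C5→South 4, C6→North 2, C7→North 2. Service 32; fixed 79; total 111.
No other subset beats 60.

Open North only; minimum total cost 60.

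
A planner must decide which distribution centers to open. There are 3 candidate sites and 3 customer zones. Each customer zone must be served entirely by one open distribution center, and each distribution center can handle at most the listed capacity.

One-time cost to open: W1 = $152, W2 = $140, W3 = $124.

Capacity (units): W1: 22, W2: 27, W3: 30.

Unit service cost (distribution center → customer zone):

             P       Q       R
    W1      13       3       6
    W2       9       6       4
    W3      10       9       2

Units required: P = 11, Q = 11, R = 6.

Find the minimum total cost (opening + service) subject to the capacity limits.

Minimum total cost: 345

Open {W3}: P→W3 10·11=110, Q→W3 9·11=99, R→W3 2·6=12.
Loads: W3 carries 28/30. Service 221; fixed 124; total 345.
Next best feasible plan costs 431.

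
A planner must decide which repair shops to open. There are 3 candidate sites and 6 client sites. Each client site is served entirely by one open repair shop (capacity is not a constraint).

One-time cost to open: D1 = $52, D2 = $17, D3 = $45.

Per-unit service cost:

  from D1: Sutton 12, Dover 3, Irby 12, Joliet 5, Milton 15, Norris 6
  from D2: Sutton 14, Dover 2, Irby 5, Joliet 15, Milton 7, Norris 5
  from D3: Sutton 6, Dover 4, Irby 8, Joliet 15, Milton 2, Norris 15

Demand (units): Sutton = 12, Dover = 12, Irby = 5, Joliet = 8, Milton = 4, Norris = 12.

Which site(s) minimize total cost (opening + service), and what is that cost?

Open D1, D2 and D3; minimum total cost 343.

For any fixed open set, each client site goes to its cheapest open site; total = fixed + service.
{D1, D2, D3}: Sutton→D3 6·12=72, Dover→D2 2·12=24, Irby→D2 5·5=25, Joliet→D1 5·8=40, Milton→D3 2·4=8, Norris→D2 5·12=60. Service 229; fixed 114; total 343.
{D1, D3}: service 268 + fixed 97 = 365
{D2, D3}: Sutton→D3 6·12=72, Dover→D2 2·12=24, Irby→D2 5·5=25, Joliet→D2 15·8=120, Milton→D3 2·4=8, Norris→D2 5·12=60. Service 309; fixed 62; total 371.
{D2}: service 425 + fixed 17 = 442
No other subset beats 343.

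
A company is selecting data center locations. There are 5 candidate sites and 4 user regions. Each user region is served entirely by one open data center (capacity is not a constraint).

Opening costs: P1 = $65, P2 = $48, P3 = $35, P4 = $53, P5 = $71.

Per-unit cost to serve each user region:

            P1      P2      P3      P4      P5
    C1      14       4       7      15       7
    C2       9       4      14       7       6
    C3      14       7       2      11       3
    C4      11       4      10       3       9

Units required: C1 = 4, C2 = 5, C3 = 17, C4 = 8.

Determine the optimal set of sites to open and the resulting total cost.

Open P2 and P3; minimum total cost 185.

For any fixed open set, each user region goes to its cheapest open site; total = fixed + service.
{P2, P3}: C1→P2 4·4=16, C2→P2 4·5=20, C3→P3 2·17=34, C4→P2 4·8=32. Service 102; fixed 83; total 185.
{P3, P4}: C1→P3 7·4=28, C2→P4 7·5=35, C3→P3 2·17=34, C4→P4 3·8=24. Service 121; fixed 88; total 209.
{P2, P3, P4}: service 94 + fixed 136 = 230
{P1, P2, P3, P4, P5}: service 94 + fixed 272 = 366
No other subset beats 185.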